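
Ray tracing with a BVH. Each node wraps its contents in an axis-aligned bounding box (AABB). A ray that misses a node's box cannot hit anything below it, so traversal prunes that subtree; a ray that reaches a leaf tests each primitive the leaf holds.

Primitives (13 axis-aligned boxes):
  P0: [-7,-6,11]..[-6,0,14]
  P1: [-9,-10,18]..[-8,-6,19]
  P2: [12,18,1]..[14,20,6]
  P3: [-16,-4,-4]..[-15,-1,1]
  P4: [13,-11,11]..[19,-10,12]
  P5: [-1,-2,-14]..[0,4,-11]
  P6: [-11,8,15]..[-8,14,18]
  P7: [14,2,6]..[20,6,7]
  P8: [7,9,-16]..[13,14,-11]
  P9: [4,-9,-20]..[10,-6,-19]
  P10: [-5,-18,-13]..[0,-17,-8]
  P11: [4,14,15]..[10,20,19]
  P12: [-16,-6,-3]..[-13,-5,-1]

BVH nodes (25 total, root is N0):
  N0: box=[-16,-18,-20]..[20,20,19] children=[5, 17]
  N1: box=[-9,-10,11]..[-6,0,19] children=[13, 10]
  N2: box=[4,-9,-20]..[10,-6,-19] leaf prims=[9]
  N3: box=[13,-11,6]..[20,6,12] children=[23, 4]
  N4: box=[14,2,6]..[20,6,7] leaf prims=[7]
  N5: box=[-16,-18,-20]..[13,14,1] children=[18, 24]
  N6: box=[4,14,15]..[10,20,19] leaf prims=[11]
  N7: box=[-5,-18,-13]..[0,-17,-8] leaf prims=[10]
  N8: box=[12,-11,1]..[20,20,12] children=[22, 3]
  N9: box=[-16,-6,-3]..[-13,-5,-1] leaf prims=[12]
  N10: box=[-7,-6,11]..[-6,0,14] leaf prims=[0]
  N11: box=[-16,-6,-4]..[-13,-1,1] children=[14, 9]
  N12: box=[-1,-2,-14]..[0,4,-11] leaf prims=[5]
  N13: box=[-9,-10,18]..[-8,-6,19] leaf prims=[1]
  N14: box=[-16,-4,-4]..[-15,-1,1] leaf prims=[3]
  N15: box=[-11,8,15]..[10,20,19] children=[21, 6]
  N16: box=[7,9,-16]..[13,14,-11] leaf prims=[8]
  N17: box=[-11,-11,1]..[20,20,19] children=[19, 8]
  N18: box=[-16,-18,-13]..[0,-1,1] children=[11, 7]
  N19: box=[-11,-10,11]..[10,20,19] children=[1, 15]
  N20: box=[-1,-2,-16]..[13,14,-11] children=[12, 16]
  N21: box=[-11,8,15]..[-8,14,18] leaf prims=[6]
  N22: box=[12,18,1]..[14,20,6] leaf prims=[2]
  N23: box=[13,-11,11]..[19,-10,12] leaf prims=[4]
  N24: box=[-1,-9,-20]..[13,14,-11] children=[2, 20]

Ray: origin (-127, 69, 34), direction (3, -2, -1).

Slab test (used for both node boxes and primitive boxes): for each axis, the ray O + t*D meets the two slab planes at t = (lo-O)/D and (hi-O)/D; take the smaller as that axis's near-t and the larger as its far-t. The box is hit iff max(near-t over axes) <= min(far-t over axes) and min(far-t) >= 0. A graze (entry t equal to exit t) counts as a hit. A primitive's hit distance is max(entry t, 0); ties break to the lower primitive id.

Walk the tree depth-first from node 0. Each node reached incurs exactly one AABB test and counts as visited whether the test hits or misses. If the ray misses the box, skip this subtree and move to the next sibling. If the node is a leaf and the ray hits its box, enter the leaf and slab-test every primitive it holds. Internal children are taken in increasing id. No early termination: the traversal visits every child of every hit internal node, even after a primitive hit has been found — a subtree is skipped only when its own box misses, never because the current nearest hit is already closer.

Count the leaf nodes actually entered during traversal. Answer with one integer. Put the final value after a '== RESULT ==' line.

Traverse from the root:
N0 x:[37,49] y:[49/2,87/2] z:[15,54] -> hit [37,87/2], descend [5, 17]
  N5 x:[37,140/3] y:[55/2,87/2] z:[33,54] -> hit [37,87/2], descend [18, 24]
    N18 x:[37,127/3] y:[35,87/2] z:[33,47] -> hit [37,127/3], descend [7, 11]
      N7 x:[122/3,127/3] y:[43,87/2] z:[42,47] -> miss, prune
      N11 x:[37,38] y:[35,75/2] z:[33,38] -> hit [37,75/2], descend [9, 14]
        N9 x:[37,38] y:[37,75/2] z:[35,37] -> hit [37,37] leaf, test {P12@t=37}
        N14 x:[37,112/3] y:[35,73/2] z:[33,38] -> miss, prune
    N24 x:[42,140/3] y:[55/2,39] z:[45,54] -> miss, prune
  N17 x:[116/3,49] y:[49/2,40] z:[15,33] -> miss, prune

9 AABB tests over nodes [0, 5, 18, 7, 11, 9, 14, 24, 17]; 1 leaf entered; closest P12.

== RESULT ==
1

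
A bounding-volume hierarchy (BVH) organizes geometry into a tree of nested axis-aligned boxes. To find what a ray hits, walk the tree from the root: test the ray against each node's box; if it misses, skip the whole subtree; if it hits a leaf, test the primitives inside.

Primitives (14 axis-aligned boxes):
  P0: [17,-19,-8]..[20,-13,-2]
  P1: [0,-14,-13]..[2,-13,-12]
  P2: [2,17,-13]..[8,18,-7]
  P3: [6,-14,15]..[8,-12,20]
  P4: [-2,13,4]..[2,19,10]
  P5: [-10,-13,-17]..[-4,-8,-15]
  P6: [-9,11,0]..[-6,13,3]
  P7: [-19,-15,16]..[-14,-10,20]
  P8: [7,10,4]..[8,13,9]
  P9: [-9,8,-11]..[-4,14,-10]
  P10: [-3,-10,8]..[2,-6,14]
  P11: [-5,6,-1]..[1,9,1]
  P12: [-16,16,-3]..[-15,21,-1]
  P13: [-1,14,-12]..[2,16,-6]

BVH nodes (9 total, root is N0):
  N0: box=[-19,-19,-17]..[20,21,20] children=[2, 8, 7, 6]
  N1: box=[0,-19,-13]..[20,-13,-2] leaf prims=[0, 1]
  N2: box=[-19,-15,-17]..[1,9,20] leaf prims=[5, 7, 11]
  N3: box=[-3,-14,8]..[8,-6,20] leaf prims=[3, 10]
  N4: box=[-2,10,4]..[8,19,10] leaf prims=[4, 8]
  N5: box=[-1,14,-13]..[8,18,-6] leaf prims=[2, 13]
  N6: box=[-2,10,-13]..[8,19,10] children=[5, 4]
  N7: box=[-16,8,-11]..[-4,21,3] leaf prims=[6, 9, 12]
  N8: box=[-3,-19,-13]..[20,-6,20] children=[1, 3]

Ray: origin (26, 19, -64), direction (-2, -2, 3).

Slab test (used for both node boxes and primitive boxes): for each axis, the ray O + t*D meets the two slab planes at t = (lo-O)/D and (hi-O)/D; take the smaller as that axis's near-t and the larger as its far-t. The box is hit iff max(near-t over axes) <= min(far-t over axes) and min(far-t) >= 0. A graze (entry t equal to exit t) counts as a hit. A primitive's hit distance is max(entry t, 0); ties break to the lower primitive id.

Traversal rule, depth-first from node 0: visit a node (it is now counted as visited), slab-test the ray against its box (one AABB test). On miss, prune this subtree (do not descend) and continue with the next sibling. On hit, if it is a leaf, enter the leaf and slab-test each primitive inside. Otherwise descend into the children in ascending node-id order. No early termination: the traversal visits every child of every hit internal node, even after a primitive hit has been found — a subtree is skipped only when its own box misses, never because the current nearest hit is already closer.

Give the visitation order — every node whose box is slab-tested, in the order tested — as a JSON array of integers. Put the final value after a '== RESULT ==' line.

Trace the traversal:
N0 x:[3,45/2] y:[-1,19] z:[47/3,28] -> hit [47/3,19], descend [2, 6, 7, 8]
  N2 x:[25/2,45/2] y:[5,17] z:[47/3,28] -> hit [47/3,17] leaf, test {P5@t=47/3, P7(miss), P11(miss)}
  N6 x:[9,14] y:[0,9/2] z:[17,74/3] -> miss, prune
  N7 x:[15,21] y:[-1,11/2] z:[53/3,67/3] -> miss, prune
  N8 x:[3,29/2] y:[25/2,19] z:[17,28] -> miss, prune

Summary -> nodes [0, 2, 6, 7, 8]; box-tests=5; leaf-entries=1; first=P5

== RESULT ==
[0, 2, 6, 7, 8]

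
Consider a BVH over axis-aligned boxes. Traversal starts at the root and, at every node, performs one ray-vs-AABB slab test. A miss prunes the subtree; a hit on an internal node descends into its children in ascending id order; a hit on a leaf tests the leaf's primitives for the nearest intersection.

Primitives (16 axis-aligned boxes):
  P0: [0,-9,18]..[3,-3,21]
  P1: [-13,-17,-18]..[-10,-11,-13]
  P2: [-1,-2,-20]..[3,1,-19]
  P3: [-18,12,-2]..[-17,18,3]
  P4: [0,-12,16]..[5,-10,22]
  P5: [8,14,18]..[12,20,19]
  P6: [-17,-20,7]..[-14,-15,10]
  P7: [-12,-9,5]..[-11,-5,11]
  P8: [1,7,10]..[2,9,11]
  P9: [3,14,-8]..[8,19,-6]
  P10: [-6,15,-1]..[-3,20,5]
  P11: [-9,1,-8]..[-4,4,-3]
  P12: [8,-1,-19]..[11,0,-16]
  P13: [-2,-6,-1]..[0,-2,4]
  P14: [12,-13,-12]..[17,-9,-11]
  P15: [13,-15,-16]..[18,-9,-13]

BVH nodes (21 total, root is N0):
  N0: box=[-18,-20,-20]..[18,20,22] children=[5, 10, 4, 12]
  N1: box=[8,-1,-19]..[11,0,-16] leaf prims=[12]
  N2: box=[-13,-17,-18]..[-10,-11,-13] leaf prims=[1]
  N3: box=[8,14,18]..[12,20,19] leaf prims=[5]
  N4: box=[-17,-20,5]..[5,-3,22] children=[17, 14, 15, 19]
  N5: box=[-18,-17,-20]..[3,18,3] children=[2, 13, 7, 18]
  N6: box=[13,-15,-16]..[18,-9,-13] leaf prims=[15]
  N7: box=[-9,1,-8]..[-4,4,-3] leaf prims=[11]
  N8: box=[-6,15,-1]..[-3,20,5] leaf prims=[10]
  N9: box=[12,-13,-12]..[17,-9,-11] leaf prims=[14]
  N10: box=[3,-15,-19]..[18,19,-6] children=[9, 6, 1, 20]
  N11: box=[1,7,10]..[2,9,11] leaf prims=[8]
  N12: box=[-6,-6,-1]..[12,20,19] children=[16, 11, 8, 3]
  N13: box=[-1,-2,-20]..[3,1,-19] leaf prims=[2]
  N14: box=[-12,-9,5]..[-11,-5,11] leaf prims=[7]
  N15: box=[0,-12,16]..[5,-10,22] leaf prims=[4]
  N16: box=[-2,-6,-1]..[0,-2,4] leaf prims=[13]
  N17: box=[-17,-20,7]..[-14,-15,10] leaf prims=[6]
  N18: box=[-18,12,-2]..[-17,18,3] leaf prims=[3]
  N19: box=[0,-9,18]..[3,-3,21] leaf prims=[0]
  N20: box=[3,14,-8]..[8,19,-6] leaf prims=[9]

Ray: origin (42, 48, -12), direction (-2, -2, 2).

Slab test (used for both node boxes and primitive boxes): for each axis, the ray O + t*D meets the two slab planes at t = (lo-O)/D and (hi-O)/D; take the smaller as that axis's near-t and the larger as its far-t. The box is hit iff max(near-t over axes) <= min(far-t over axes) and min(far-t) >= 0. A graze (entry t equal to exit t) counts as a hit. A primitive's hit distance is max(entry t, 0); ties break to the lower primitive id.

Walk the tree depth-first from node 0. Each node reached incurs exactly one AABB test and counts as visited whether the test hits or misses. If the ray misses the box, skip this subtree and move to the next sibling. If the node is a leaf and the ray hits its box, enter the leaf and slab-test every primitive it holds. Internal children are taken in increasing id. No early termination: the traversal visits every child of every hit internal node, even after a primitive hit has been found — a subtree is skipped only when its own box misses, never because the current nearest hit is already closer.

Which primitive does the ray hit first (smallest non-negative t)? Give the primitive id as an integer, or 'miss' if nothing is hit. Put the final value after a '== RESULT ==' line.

Traverse from the root:
N0 x:[12,30] y:[14,34] z:[-4,17] -> hit [14,17], descend [4, 5, 10, 12]
  N4 x:[37/2,59/2] y:[51/2,34] z:[17/2,17] -> miss, prune
  N5 x:[39/2,30] y:[15,65/2] z:[-4,15/2] -> miss, prune
  N10 x:[12,39/2] y:[29/2,63/2] z:[-7/2,3] -> miss, prune
  N12 x:[15,24] y:[14,27] z:[11/2,31/2] -> hit [15,31/2], descend [3, 8, 11, 16]
    N3 x:[15,17] y:[14,17] z:[15,31/2] -> hit [15,31/2] leaf, test {P5@t=15}
    N8 x:[45/2,24] y:[14,33/2] z:[11/2,17/2] -> miss, prune
    N11 x:[20,41/2] y:[39/2,41/2] z:[11,23/2] -> miss, prune
    N16 x:[21,22] y:[25,27] z:[11/2,8] -> miss, prune

Visited [0, 4, 5, 10, 12, 3, 8, 11, 16]. Tests: 9 box, 1 leaf. Nearest: P5.

== RESULT ==
5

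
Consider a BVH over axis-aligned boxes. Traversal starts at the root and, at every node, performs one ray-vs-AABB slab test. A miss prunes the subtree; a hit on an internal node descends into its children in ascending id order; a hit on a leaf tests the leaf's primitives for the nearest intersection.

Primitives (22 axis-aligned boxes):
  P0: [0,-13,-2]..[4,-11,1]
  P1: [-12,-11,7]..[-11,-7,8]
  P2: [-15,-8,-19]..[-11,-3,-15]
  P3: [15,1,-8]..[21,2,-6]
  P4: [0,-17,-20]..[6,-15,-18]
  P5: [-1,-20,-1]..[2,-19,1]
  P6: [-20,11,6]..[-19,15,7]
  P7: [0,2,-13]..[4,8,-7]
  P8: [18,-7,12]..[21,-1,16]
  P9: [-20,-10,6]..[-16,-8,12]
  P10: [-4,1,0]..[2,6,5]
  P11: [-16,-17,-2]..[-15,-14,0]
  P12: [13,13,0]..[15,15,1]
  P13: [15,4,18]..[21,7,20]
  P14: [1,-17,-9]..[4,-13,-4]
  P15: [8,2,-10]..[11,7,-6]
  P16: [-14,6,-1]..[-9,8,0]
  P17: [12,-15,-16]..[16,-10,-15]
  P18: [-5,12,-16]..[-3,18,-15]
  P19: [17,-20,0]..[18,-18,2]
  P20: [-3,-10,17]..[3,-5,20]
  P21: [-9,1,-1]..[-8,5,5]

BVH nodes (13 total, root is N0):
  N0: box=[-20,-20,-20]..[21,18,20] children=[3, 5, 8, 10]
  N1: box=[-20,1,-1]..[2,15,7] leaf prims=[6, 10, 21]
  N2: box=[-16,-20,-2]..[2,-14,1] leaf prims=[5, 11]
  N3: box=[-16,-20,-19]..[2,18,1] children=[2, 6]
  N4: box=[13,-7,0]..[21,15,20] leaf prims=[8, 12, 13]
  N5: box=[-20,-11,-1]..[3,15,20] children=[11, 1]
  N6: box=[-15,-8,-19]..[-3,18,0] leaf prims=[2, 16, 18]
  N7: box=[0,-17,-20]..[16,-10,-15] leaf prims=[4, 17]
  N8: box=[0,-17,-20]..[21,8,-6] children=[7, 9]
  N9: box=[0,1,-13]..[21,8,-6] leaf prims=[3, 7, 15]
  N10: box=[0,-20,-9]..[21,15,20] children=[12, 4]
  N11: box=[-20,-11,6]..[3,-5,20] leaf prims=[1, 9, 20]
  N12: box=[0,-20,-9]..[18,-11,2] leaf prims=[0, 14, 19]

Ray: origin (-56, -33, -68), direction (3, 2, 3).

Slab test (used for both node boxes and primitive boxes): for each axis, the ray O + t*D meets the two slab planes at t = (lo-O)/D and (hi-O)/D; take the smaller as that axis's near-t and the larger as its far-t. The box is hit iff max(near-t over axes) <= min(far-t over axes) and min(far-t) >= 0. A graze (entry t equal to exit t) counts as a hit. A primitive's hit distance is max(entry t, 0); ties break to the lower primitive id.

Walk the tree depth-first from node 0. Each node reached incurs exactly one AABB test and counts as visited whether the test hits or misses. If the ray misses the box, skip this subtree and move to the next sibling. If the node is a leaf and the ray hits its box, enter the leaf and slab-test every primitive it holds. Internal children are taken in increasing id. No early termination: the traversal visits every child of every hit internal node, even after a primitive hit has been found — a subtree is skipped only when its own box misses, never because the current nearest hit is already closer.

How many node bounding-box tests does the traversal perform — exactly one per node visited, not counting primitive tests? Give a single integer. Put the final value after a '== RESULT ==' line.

Traverse from the root:
N0 x:[12,77/3] y:[13/2,51/2] z:[16,88/3] -> hit [16,51/2], descend [3, 5, 8, 10]
  N3 x:[40/3,58/3] y:[13/2,51/2] z:[49/3,23] -> hit [49/3,58/3], descend [2, 6]
    N2 x:[40/3,58/3] y:[13/2,19/2] z:[22,23] -> miss, prune
    N6 x:[41/3,53/3] y:[25/2,51/2] z:[49/3,68/3] -> hit [49/3,53/3] leaf, test {P2(miss), P16(miss), P18(miss)}
  N5 x:[12,59/3] y:[11,24] z:[67/3,88/3] -> miss, prune
  N8 x:[56/3,77/3] y:[8,41/2] z:[16,62/3] -> hit [56/3,41/2], descend [7, 9]
    N7 x:[56/3,24] y:[8,23/2] z:[16,53/3] -> miss, prune
    N9 x:[56/3,77/3] y:[17,41/2] z:[55/3,62/3] -> hit [56/3,41/2] leaf, test {P3(miss), P7@t=56/3, P15(miss)}
  N10 x:[56/3,77/3] y:[13/2,24] z:[59/3,88/3] -> hit [59/3,24], descend [4, 12]
    N4 x:[23,77/3] y:[13,24] z:[68/3,88/3] -> hit [23,24] leaf, test {P8(miss), P12@t=23, P13(miss)}
    N12 x:[56/3,74/3] y:[13/2,11] z:[59/3,70/3] -> miss, prune

Visited [0, 3, 2, 6, 5, 8, 7, 9, 10, 4, 12]. Tests: 11 box, 3 leaf. Nearest: P7.

== RESULT ==
11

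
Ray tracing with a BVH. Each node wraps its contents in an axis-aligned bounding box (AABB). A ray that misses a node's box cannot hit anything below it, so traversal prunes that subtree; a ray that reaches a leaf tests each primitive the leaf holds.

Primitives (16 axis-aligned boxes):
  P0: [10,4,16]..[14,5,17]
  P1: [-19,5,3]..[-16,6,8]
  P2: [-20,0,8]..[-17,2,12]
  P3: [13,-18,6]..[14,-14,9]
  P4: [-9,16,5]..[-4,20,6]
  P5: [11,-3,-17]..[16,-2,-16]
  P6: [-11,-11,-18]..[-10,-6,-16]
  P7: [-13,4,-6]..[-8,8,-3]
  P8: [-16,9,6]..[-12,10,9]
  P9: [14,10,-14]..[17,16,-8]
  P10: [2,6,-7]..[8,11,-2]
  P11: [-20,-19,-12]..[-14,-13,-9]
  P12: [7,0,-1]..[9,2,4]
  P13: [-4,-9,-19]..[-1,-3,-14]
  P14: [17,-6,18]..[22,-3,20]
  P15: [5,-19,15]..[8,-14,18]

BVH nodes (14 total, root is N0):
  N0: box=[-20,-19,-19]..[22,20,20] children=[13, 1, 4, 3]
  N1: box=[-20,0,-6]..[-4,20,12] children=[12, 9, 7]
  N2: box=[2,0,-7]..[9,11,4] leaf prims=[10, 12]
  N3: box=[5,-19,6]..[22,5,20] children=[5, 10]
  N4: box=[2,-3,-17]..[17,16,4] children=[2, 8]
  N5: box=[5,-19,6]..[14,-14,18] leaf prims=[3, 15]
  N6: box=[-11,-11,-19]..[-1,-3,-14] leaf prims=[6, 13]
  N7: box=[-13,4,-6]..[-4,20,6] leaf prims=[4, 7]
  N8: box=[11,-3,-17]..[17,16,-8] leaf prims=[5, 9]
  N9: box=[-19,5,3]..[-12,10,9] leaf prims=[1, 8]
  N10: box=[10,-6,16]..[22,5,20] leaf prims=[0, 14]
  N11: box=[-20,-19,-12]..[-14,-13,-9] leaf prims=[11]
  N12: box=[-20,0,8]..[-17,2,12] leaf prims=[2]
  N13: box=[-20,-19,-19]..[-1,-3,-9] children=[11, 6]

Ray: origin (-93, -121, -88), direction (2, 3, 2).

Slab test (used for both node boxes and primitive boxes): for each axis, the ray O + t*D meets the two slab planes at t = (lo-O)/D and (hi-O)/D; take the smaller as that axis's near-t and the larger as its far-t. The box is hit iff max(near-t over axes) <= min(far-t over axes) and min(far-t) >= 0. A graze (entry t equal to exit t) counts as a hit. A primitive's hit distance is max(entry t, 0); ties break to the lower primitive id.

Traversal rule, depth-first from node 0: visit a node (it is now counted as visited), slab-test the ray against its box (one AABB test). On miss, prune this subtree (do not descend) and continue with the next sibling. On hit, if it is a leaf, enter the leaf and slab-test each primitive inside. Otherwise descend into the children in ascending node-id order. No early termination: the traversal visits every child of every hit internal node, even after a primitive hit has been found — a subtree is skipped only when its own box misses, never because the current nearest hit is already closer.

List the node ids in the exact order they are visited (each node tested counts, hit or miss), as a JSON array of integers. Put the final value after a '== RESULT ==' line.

Walk:
N0 x:[73/2,115/2] y:[34,47] z:[69/2,54] -> hit [73/2,47], descend [1, 3, 4, 13]
  N1 x:[73/2,89/2] y:[121/3,47] z:[41,50] -> hit [41,89/2], descend [7, 9, 12]
    N7 x:[40,89/2] y:[125/3,47] z:[41,47] -> hit [125/3,89/2] leaf, test {P4(miss), P7@t=125/3}
    N9 x:[37,81/2] y:[42,131/3] z:[91/2,97/2] -> miss, prune
    N12 x:[73/2,38] y:[121/3,41] z:[48,50] -> miss, prune
  N3 x:[49,115/2] y:[34,42] z:[47,54] -> miss, prune
  N4 x:[95/2,55] y:[118/3,137/3] z:[71/2,46] -> miss, prune
  N13 x:[73/2,46] y:[34,118/3] z:[69/2,79/2] -> hit [73/2,118/3], descend [6, 11]
    N6 x:[41,46] y:[110/3,118/3] z:[69/2,37] -> miss, prune
    N11 x:[73/2,79/2] y:[34,36] z:[38,79/2] -> miss, prune

Visited [0, 1, 7, 9, 12, 3, 4, 13, 6, 11]. Tests: 10 box, 1 leaf. Nearest: P7.

== RESULT ==
[0, 1, 7, 9, 12, 3, 4, 13, 6, 11]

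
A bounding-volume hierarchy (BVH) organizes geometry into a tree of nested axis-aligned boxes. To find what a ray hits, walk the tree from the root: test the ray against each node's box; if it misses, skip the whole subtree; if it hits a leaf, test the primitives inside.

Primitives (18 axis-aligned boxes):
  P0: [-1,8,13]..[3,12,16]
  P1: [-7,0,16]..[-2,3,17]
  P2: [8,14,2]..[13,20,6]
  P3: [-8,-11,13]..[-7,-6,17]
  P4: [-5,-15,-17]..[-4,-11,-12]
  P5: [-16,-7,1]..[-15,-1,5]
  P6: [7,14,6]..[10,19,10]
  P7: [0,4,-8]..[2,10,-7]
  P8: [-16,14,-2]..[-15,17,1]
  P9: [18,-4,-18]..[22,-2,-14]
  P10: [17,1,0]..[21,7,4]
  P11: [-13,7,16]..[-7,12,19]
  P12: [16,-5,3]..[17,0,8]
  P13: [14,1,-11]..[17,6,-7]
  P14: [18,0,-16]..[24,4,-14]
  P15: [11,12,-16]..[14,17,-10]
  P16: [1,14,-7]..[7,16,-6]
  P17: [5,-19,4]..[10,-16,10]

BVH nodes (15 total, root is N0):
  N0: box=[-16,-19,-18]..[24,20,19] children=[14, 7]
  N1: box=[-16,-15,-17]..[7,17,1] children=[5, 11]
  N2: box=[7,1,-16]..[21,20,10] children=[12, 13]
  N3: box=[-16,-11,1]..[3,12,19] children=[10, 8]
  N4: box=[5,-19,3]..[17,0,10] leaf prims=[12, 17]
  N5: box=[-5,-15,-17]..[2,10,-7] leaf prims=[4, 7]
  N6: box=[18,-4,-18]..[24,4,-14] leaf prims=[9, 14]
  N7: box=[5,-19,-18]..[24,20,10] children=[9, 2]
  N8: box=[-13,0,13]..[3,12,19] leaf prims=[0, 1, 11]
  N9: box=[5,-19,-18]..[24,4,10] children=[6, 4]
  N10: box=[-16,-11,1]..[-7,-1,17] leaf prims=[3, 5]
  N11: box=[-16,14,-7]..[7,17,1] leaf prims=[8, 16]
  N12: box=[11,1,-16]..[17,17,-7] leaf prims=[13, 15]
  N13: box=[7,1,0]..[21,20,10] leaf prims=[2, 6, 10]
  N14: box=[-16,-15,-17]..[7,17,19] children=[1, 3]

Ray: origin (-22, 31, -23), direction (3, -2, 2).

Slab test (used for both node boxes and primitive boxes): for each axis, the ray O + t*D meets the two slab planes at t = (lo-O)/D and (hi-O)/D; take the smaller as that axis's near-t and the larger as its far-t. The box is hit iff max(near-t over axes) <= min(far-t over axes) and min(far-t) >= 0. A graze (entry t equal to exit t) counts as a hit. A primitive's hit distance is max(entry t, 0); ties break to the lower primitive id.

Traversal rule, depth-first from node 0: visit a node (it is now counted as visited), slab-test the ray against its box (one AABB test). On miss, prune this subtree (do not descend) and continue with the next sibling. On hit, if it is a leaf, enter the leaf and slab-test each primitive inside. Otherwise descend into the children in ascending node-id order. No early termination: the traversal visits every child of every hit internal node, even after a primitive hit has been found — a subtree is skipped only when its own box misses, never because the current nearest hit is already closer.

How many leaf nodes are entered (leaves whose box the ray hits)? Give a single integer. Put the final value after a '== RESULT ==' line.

Trace the traversal:
N0 x:[2,46/3] y:[11/2,25] z:[5/2,21] -> hit [11/2,46/3], descend [7, 14]
  N7 x:[9,46/3] y:[11/2,25] z:[5/2,33/2] -> hit [9,46/3], descend [2, 9]
    N2 x:[29/3,43/3] y:[11/2,15] z:[7/2,33/2] -> hit [29/3,43/3], descend [12, 13]
      N12 x:[11,13] y:[7,15] z:[7/2,8] -> miss, prune
      N13 x:[29/3,43/3] y:[11/2,15] z:[23/2,33/2] -> hit [23/2,43/3] leaf, test {P2(miss), P6(miss), P10@t=13}
    N9 x:[9,46/3] y:[27/2,25] z:[5/2,33/2] -> hit [27/2,46/3], descend [4, 6]
      N4 x:[9,13] y:[31/2,25] z:[13,33/2] -> miss, prune
      N6 x:[40/3,46/3] y:[27/2,35/2] z:[5/2,9/2] -> miss, prune
  N14 x:[2,29/3] y:[7,23] z:[3,21] -> hit [7,29/3], descend [1, 3]
    N1 x:[2,29/3] y:[7,23] z:[3,12] -> hit [7,29/3], descend [5, 11]
      N5 x:[17/3,8] y:[21/2,23] z:[3,8] -> miss, prune
      N11 x:[2,29/3] y:[7,17/2] z:[8,12] -> hit [8,17/2] leaf, test {P8(miss), P16@t=8}
    N3 x:[2,25/3] y:[19/2,21] z:[12,21] -> miss, prune

order=[0, 7, 2, 12, 13, 9, 4, 6, 14, 1, 5, 11, 3]  |boxes|=13  |leaves|=2  hit=P16

== RESULT ==
2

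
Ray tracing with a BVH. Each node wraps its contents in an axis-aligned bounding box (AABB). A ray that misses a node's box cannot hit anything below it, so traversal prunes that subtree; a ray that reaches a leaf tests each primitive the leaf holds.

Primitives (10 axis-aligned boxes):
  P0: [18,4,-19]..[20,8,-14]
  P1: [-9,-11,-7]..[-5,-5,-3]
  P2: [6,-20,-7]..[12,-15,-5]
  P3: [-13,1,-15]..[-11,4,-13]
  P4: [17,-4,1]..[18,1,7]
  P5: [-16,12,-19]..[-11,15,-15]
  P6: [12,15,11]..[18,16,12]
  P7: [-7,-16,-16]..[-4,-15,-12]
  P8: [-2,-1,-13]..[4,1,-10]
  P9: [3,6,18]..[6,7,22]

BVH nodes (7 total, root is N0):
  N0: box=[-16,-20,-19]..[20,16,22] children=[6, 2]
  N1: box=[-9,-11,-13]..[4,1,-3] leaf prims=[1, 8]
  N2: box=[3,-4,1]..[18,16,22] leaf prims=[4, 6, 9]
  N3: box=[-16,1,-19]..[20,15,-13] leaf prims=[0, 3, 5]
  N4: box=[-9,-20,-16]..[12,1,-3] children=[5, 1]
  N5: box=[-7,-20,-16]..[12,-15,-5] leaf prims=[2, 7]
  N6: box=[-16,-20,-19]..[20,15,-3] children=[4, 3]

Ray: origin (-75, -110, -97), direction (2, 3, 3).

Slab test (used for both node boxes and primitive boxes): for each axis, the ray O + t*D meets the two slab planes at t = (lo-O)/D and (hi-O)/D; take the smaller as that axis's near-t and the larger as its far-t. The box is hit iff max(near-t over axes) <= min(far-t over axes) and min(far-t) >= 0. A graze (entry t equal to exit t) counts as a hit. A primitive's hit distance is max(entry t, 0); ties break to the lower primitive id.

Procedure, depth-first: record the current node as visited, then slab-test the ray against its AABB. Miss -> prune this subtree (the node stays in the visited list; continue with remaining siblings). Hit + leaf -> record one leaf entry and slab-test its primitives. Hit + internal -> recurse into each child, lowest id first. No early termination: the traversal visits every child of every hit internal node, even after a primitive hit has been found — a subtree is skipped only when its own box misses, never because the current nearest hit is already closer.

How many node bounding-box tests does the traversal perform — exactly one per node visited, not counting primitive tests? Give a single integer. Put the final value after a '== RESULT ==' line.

Trace the traversal:
N0 x:[59/2,95/2] y:[30,42] z:[26,119/3] -> hit [30,119/3], descend [2, 6]
  N2 x:[39,93/2] y:[106/3,42] z:[98/3,119/3] -> hit [39,119/3] leaf, test {P4(miss), P6(miss), P9@t=39}
  N6 x:[59/2,95/2] y:[30,125/3] z:[26,94/3] -> hit [30,94/3], descend [3, 4]
    N3 x:[59/2,95/2] y:[37,125/3] z:[26,28] -> miss, prune
    N4 x:[33,87/2] y:[30,37] z:[27,94/3] -> miss, prune

Summary -> nodes [0, 2, 6, 3, 4]; box-tests=5; leaf-entries=1; first=P9

== RESULT ==
5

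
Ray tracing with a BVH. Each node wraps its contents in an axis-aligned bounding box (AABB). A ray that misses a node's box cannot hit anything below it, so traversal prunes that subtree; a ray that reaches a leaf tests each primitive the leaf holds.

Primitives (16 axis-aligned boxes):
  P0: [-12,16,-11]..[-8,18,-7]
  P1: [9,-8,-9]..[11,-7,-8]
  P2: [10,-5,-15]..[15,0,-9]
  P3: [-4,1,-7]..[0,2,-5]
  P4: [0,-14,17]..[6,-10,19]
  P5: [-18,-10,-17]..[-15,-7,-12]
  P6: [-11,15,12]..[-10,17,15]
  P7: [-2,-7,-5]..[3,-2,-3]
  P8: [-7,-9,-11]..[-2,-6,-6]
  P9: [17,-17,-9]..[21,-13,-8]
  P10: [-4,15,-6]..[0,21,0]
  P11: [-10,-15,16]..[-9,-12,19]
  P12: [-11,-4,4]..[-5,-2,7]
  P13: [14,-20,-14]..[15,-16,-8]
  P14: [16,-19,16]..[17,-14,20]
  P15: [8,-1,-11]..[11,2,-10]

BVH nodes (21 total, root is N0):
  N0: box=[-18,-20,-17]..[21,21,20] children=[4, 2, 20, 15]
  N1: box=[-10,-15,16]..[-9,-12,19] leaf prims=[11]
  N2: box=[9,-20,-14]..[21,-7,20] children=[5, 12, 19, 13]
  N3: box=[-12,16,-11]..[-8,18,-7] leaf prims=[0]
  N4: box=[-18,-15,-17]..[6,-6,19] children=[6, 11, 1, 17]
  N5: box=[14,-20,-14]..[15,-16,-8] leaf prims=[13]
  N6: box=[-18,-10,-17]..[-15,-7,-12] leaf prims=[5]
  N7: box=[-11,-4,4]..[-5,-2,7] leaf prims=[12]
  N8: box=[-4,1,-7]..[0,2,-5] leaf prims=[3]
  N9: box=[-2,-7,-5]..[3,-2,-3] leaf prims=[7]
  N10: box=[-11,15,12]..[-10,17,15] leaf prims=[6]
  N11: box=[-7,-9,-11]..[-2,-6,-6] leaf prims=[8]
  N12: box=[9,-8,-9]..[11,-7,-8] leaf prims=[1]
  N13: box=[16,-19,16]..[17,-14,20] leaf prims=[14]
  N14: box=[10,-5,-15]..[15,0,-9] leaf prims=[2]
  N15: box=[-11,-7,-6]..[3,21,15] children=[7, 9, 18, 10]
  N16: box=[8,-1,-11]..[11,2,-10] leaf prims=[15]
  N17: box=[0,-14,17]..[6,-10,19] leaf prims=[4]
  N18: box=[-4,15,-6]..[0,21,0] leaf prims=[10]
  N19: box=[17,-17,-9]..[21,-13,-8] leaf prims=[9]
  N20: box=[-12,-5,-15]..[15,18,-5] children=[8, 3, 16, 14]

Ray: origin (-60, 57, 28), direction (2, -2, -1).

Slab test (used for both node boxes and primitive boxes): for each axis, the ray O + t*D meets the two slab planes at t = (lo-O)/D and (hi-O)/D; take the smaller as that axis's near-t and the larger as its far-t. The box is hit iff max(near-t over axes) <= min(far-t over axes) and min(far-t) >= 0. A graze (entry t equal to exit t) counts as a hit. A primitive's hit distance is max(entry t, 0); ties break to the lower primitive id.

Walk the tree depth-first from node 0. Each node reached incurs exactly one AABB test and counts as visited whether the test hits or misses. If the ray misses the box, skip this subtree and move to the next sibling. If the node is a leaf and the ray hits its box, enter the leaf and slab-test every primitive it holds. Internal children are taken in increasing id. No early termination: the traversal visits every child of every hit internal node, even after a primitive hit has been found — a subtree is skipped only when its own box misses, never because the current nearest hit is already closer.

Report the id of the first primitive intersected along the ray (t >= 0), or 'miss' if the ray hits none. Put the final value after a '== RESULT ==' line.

Trace the traversal:
N0 x:[21,81/2] y:[18,77/2] z:[8,45] -> hit [21,77/2], descend [2, 4, 15, 20]
  N2 x:[69/2,81/2] y:[32,77/2] z:[8,42] -> hit [69/2,77/2], descend [5, 12, 13, 19]
    N5 x:[37,75/2] y:[73/2,77/2] z:[36,42] -> hit [37,75/2] leaf, test {P13@t=37}
    N12 x:[69/2,71/2] y:[32,65/2] z:[36,37] -> miss, prune
    N13 x:[38,77/2] y:[71/2,38] z:[8,12] -> miss, prune
    N19 x:[77/2,81/2] y:[35,37] z:[36,37] -> miss, prune
  N4 x:[21,33] y:[63/2,36] z:[9,45] -> hit [63/2,33], descend [1, 6, 11, 17]
    N1 x:[25,51/2] y:[69/2,36] z:[9,12] -> miss, prune
    N6 x:[21,45/2] y:[32,67/2] z:[40,45] -> miss, prune
    N11 x:[53/2,29] y:[63/2,33] z:[34,39] -> miss, prune
    N17 x:[30,33] y:[67/2,71/2] z:[9,11] -> miss, prune
  N15 x:[49/2,63/2] y:[18,32] z:[13,34] -> hit [49/2,63/2], descend [7, 9, 10, 18]
    N7 x:[49/2,55/2] y:[59/2,61/2] z:[21,24] -> miss, prune
    N9 x:[29,63/2] y:[59/2,32] z:[31,33] -> hit [31,63/2] leaf, test {P7@t=31}
    N10 x:[49/2,25] y:[20,21] z:[13,16] -> miss, prune
    N18 x:[28,30] y:[18,21] z:[28,34] -> miss, prune
  N20 x:[24,75/2] y:[39/2,31] z:[33,43] -> miss, prune

17 AABB tests over nodes [0, 2, 5, 12, 13, 19, 4, 1, 6, 11, 17, 15, 7, 9, 10, 18, 20]; 2 leaves entered; closest P7.

== RESULT ==
7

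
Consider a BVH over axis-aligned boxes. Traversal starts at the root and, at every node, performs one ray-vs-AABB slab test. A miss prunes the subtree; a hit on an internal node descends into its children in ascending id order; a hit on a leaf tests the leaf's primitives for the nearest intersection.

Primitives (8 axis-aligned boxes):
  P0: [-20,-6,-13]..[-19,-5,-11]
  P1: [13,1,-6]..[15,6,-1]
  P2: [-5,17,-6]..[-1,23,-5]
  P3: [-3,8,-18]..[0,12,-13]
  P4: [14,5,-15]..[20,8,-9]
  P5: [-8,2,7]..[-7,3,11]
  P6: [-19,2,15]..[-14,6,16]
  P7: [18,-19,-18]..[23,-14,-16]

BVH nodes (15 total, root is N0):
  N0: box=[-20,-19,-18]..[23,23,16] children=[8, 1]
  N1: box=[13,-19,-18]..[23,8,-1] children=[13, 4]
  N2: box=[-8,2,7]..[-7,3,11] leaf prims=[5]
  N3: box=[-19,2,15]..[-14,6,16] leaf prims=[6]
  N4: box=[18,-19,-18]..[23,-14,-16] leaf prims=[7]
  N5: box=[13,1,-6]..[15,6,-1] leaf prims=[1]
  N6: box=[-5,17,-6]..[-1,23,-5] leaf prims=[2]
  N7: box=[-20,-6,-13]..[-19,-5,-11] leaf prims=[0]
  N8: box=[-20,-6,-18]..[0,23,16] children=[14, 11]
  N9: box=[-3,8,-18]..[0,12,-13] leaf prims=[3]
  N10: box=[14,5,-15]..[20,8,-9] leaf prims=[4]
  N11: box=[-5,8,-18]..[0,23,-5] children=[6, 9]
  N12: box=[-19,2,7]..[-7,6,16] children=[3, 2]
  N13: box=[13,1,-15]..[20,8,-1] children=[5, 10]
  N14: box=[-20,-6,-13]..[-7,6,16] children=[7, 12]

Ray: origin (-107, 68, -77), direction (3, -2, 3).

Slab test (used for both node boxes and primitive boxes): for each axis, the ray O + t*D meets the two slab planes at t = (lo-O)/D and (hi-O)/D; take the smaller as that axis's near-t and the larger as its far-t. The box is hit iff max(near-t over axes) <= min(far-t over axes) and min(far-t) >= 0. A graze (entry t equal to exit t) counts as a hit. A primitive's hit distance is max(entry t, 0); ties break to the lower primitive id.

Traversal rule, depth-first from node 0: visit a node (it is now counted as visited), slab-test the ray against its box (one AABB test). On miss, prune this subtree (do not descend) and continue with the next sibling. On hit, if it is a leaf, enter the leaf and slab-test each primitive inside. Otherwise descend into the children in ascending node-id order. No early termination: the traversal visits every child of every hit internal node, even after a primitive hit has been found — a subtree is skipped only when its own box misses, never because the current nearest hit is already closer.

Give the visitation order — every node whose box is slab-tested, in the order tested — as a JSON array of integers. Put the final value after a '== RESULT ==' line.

Walk:
N0 x:[29,130/3] y:[45/2,87/2] z:[59/3,31] -> hit [29,31], descend [1, 8]
  N1 x:[40,130/3] y:[30,87/2] z:[59/3,76/3] -> miss, prune
  N8 x:[29,107/3] y:[45/2,37] z:[59/3,31] -> hit [29,31], descend [11, 14]
    N11 x:[34,107/3] y:[45/2,30] z:[59/3,24] -> miss, prune
    N14 x:[29,100/3] y:[31,37] z:[64/3,31] -> hit [31,31], descend [7, 12]
      N7 x:[29,88/3] y:[73/2,37] z:[64/3,22] -> miss, prune
      N12 x:[88/3,100/3] y:[31,33] z:[28,31] -> hit [31,31], descend [2, 3]
        N2 x:[33,100/3] y:[65/2,33] z:[28,88/3] -> miss, prune
        N3 x:[88/3,31] y:[31,33] z:[92/3,31] -> hit [31,31] leaf, test {P6@t=31}

Visited [0, 1, 8, 11, 14, 7, 12, 2, 3]. Tests: 9 box, 1 leaf. Nearest: P6.

== RESULT ==
[0, 1, 8, 11, 14, 7, 12, 2, 3]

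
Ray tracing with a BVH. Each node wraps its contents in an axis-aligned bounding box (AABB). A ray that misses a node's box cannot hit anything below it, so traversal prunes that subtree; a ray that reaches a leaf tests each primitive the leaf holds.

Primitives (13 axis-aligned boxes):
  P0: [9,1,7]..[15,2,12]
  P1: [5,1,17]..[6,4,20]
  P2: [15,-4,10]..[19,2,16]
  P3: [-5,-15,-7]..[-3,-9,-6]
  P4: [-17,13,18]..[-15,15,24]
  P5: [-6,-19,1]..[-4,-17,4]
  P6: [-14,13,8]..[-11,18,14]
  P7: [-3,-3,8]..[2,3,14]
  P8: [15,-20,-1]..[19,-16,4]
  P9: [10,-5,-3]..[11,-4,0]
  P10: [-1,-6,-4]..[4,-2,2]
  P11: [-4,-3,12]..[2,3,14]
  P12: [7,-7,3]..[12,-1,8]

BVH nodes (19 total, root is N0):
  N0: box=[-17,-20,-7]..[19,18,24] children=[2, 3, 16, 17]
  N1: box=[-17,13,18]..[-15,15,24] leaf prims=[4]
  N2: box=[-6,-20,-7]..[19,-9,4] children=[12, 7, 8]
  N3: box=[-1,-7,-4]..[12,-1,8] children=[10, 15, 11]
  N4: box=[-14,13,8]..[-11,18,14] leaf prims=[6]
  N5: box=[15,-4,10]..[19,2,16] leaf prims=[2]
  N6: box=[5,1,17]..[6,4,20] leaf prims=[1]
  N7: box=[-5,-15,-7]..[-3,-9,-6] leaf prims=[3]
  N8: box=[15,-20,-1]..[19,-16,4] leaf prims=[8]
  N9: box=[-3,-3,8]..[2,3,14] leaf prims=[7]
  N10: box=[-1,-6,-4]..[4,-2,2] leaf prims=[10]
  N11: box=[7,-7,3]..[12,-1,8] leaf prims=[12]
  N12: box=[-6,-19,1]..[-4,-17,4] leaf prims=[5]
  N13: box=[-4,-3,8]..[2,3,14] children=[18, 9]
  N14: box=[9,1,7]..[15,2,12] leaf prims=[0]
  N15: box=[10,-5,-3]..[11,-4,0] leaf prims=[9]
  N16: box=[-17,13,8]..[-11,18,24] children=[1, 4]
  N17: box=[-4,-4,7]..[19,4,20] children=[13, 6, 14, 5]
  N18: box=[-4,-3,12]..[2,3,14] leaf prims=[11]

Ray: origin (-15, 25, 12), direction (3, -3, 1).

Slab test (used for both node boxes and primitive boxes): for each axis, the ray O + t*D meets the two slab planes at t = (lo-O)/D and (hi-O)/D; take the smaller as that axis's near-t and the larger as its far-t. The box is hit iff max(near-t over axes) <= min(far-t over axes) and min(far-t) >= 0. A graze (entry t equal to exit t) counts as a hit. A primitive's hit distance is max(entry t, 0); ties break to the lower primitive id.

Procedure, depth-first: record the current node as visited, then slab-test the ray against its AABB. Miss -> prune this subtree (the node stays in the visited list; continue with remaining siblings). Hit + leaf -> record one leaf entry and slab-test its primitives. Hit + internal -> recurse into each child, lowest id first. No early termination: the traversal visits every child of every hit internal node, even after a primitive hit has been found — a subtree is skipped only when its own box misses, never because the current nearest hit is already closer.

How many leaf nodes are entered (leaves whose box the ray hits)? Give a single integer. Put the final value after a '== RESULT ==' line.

Traverse from the root:
N0 x:[-2/3,34/3] y:[7/3,15] z:[-19,12] -> hit [7/3,34/3], descend [2, 3, 16, 17]
  N2 x:[3,34/3] y:[34/3,15] z:[-19,-8] -> miss, prune
  N3 x:[14/3,9] y:[26/3,32/3] z:[-16,-4] -> miss, prune
  N16 x:[-2/3,4/3] y:[7/3,4] z:[-4,12] -> miss, prune
  N17 x:[11/3,34/3] y:[7,29/3] z:[-5,8] -> hit [7,8], descend [5, 6, 13, 14]
    N5 x:[10,34/3] y:[23/3,29/3] z:[-2,4] -> miss, prune
    N6 x:[20/3,7] y:[7,8] z:[5,8] -> hit [7,7] leaf, test {P1@t=7}
    N13 x:[11/3,17/3] y:[22/3,28/3] z:[-4,2] -> miss, prune
    N14 x:[8,10] y:[23/3,8] z:[-5,0] -> miss, prune

Visited [0, 2, 3, 16, 17, 5, 6, 13, 14]. Tests: 9 box, 1 leaf. Nearest: P1.

== RESULT ==
1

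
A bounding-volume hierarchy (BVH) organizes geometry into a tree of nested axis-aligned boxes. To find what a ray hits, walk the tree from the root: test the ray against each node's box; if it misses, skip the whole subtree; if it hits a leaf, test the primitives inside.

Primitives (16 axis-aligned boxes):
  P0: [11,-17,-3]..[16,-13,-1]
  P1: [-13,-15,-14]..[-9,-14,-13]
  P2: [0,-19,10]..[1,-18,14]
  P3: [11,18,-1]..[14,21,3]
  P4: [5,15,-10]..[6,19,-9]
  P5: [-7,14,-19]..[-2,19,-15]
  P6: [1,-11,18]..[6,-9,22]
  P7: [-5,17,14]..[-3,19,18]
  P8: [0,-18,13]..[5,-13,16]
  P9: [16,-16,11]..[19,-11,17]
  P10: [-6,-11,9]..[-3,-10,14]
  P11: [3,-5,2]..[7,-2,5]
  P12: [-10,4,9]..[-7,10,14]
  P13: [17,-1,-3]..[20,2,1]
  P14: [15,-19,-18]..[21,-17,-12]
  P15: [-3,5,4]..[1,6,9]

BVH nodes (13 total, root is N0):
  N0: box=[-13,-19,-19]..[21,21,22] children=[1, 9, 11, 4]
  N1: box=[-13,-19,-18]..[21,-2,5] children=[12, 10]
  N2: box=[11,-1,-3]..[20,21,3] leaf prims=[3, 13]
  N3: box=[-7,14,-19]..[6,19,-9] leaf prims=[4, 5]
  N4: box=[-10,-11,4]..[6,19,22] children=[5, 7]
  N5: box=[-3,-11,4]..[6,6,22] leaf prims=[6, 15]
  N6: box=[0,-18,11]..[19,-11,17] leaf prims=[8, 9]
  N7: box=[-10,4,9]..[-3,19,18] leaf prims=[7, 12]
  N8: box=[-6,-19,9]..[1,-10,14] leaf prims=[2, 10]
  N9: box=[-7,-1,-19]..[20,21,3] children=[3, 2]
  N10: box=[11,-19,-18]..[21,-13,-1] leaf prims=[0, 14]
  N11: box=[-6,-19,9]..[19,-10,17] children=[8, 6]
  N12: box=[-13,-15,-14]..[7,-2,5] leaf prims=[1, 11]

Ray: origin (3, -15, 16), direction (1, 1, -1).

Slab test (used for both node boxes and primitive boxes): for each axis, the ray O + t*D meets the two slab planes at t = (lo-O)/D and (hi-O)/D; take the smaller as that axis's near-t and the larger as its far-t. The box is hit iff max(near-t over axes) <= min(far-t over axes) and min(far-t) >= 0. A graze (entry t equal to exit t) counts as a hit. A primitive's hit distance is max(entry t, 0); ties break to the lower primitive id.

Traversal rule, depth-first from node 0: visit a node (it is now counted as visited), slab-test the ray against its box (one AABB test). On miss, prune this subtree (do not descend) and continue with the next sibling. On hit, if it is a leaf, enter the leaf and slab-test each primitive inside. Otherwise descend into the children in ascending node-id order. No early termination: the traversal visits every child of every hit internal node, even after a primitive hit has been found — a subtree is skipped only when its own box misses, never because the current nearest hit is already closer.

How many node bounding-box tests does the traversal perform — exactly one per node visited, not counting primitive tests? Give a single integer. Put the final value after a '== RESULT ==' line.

Traverse from the root:
N0 x:[-16,18] y:[-4,36] z:[-6,35] -> hit [-4,18], descend [1, 4, 9, 11]
  N1 x:[-16,18] y:[-4,13] z:[11,34] -> hit [11,13], descend [10, 12]
    N10 x:[8,18] y:[-4,2] z:[17,34] -> miss, prune
    N12 x:[-16,4] y:[0,13] z:[11,30] -> miss, prune
  N4 x:[-13,3] y:[4,34] z:[-6,12] -> miss, prune
  N9 x:[-10,17] y:[14,36] z:[13,35] -> hit [14,17], descend [2, 3]
    N2 x:[8,17] y:[14,36] z:[13,19] -> hit [14,17] leaf, test {P3(miss), P13@t=15}
    N3 x:[-10,3] y:[29,34] z:[25,35] -> miss, prune
  N11 x:[-9,16] y:[-4,5] z:[-1,7] -> hit [-1,5], descend [6, 8]
    N6 x:[-3,16] y:[-3,4] z:[-1,5] -> hit [-1,4] leaf, test {P8@t=0, P9(miss)}
    N8 x:[-9,-2] y:[-4,5] z:[2,7] -> miss, prune

Summary -> nodes [0, 1, 10, 12, 4, 9, 2, 3, 11, 6, 8]; box-tests=11; leaf-entries=2; first=P8

== RESULT ==
11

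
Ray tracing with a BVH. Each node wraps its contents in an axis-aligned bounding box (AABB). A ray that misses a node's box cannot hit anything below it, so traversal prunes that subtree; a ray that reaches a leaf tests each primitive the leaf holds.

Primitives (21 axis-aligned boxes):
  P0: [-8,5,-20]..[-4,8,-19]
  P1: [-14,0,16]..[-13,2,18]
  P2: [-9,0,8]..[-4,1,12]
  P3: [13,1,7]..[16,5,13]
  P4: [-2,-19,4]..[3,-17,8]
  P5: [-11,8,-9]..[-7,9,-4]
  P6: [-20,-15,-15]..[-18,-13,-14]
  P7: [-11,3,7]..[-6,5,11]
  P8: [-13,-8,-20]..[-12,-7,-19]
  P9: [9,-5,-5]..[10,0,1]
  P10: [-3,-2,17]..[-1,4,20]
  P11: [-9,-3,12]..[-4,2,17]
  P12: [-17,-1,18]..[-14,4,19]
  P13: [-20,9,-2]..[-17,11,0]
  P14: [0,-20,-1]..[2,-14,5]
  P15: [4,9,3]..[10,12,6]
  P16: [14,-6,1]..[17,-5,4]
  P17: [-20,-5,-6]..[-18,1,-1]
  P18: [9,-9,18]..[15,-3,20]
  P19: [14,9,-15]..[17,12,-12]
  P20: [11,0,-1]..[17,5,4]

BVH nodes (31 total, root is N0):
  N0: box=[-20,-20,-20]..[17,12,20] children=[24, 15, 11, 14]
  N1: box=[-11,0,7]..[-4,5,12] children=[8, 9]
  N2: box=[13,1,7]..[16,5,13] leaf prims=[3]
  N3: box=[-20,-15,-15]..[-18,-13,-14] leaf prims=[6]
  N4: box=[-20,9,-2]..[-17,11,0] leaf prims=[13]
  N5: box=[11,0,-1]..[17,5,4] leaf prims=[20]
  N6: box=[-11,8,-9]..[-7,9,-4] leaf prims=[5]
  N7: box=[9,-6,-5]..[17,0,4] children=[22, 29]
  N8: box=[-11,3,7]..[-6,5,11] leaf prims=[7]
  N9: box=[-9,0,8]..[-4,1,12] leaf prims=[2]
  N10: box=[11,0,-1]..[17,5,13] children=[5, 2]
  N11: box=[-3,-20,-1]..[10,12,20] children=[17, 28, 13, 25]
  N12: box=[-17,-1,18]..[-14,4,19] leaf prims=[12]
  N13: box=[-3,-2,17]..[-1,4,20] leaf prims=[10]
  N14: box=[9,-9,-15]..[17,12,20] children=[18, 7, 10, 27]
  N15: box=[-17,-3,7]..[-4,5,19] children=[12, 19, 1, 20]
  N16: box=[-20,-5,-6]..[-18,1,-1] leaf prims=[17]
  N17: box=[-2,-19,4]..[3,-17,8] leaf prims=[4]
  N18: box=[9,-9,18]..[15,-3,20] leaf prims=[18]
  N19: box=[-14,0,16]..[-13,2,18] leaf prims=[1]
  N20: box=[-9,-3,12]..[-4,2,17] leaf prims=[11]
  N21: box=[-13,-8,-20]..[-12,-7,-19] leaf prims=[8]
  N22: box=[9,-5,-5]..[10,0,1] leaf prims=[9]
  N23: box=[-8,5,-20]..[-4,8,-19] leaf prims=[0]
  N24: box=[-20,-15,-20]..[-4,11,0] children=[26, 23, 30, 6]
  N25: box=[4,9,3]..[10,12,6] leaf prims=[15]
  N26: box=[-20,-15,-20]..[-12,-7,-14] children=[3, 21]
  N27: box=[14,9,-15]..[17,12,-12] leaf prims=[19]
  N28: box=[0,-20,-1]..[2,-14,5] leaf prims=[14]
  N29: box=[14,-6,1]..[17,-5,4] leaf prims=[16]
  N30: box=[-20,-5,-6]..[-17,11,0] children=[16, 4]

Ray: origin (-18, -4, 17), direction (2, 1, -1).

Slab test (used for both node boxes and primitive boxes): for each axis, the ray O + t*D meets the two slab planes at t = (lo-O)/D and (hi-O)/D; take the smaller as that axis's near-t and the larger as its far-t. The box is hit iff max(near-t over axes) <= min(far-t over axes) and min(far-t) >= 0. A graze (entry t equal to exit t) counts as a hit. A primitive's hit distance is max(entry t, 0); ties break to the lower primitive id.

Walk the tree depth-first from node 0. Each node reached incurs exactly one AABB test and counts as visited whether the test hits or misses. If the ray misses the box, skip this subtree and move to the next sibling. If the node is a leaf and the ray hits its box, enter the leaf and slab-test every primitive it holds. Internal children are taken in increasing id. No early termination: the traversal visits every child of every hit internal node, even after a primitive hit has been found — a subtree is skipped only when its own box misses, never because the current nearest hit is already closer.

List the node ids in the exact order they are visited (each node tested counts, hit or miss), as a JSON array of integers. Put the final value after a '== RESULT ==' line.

Walk:
N0 x:[-1,35/2] y:[-16,16] z:[-3,37] -> hit [-1,16], descend [11, 14, 15, 24]
  N11 x:[15/2,14] y:[-16,16] z:[-3,18] -> hit [15/2,14], descend [13, 17, 25, 28]
    N13 x:[15/2,17/2] y:[2,8] z:[-3,0] -> miss, prune
    N17 x:[8,21/2] y:[-15,-13] z:[9,13] -> miss, prune
    N25 x:[11,14] y:[13,16] z:[11,14] -> hit [13,14] leaf, test {P15@t=13}
    N28 x:[9,10] y:[-16,-10] z:[12,18] -> miss, prune
  N14 x:[27/2,35/2] y:[-5,16] z:[-3,32] -> hit [27/2,16], descend [7, 10, 18, 27]
    N7 x:[27/2,35/2] y:[-2,4] z:[13,22] -> miss, prune
    N10 x:[29/2,35/2] y:[4,9] z:[4,18] -> miss, prune
    N18 x:[27/2,33/2] y:[-5,1] z:[-3,-1] -> miss, prune
    N27 x:[16,35/2] y:[13,16] z:[29,32] -> miss, prune
  N15 x:[1/2,7] y:[1,9] z:[-2,10] -> hit [1,7], descend [1, 12, 19, 20]
    N1 x:[7/2,7] y:[4,9] z:[5,10] -> hit [5,7], descend [8, 9]
      N8 x:[7/2,6] y:[7,9] z:[6,10] -> miss, prune
      N9 x:[9/2,7] y:[4,5] z:[5,9] -> hit [5,5] leaf, test {P2@t=5}
    N12 x:[1/2,2] y:[3,8] z:[-2,-1] -> miss, prune
    N19 x:[2,5/2] y:[4,6] z:[-1,1] -> miss, prune
    N20 x:[9/2,7] y:[1,6] z:[0,5] -> hit [9/2,5] leaf, test {P11@t=9/2}
  N24 x:[-1,7] y:[-11,15] z:[17,37] -> miss, prune

Summary -> nodes [0, 11, 13, 17, 25, 28, 14, 7, 10, 18, 27, 15, 1, 8, 9, 12, 19, 20, 24]; box-tests=19; leaf-entries=3; first=P11

== RESULT ==
[0, 11, 13, 17, 25, 28, 14, 7, 10, 18, 27, 15, 1, 8, 9, 12, 19, 20, 24]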